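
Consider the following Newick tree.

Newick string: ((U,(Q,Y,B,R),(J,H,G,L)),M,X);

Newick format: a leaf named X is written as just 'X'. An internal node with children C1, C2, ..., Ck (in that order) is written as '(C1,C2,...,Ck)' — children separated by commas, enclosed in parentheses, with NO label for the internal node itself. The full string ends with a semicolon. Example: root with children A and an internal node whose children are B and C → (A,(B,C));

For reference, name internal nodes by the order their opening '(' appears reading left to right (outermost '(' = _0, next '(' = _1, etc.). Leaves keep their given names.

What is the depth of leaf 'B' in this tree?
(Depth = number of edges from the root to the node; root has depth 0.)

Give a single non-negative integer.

Newick: ((U,(Q,Y,B,R),(J,H,G,L)),M,X);
Naming internals by '(' encounter order: outermost '(' = _0, next = _1, ...
Query node: B
Path from root: _0 -> _1 -> _2 -> B
Depth of B: 3 (number of edges from root)

Answer: 3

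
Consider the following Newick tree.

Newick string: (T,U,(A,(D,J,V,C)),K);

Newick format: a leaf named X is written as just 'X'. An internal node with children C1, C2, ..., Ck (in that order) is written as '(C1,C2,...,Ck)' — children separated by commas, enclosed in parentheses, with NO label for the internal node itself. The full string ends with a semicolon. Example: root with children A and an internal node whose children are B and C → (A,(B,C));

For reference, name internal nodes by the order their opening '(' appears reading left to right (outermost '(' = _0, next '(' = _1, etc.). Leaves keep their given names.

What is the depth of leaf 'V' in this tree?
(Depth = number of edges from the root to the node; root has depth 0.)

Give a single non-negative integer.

Newick: (T,U,(A,(D,J,V,C)),K);
Naming internals by '(' encounter order: outermost '(' = _0, next = _1, ...
Query node: V
Path from root: _0 -> _1 -> _2 -> V
Depth of V: 3 (number of edges from root)

Answer: 3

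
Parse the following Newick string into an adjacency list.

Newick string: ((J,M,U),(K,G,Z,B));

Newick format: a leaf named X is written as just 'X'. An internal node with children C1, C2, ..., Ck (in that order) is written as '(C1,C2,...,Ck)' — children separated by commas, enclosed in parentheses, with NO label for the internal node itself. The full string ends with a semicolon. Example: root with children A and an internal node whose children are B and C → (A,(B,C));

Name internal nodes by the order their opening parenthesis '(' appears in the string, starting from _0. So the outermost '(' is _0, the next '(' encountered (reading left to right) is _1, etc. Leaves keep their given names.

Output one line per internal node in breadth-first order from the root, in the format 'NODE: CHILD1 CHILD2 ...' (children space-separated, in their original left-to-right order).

Input: ((J,M,U),(K,G,Z,B));
Scanning left-to-right, naming '(' by encounter order:
  pos 0: '(' -> open internal node _0 (depth 1)
  pos 1: '(' -> open internal node _1 (depth 2)
  pos 7: ')' -> close internal node _1 (now at depth 1)
  pos 9: '(' -> open internal node _2 (depth 2)
  pos 17: ')' -> close internal node _2 (now at depth 1)
  pos 18: ')' -> close internal node _0 (now at depth 0)
Total internal nodes: 3
BFS adjacency from root:
  _0: _1 _2
  _1: J M U
  _2: K G Z B

Answer: _0: _1 _2
_1: J M U
_2: K G Z B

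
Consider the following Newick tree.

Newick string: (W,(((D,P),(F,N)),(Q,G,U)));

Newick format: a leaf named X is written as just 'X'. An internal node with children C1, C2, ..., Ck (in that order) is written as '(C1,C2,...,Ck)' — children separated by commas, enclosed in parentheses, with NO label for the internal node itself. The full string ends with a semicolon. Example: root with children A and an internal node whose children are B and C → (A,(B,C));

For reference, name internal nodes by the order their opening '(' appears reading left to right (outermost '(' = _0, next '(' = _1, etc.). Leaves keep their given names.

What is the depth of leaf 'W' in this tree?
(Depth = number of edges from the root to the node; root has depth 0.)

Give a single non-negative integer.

Answer: 1

Derivation:
Newick: (W,(((D,P),(F,N)),(Q,G,U)));
Naming internals by '(' encounter order: outermost '(' = _0, next = _1, ...
Query node: W
Path from root: _0 -> W
Depth of W: 1 (number of edges from root)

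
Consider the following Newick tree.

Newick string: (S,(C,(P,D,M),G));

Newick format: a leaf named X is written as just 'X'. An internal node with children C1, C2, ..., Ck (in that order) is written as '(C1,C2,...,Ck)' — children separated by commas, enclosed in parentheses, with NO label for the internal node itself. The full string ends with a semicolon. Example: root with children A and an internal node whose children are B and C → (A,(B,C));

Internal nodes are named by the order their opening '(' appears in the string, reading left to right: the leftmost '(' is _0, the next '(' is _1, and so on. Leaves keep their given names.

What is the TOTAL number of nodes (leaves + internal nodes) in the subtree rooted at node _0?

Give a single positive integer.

Answer: 9

Derivation:
Newick: (S,(C,(P,D,M),G));
Locate _0: it is the '(' at position 0 (the 1st '(' reading left to right).
Query: subtree rooted at _0
_0: subtree_size = 1 + 8
  S: subtree_size = 1 + 0
  _1: subtree_size = 1 + 6
    C: subtree_size = 1 + 0
    _2: subtree_size = 1 + 3
      P: subtree_size = 1 + 0
      D: subtree_size = 1 + 0
      M: subtree_size = 1 + 0
    G: subtree_size = 1 + 0
Total subtree size of _0: 9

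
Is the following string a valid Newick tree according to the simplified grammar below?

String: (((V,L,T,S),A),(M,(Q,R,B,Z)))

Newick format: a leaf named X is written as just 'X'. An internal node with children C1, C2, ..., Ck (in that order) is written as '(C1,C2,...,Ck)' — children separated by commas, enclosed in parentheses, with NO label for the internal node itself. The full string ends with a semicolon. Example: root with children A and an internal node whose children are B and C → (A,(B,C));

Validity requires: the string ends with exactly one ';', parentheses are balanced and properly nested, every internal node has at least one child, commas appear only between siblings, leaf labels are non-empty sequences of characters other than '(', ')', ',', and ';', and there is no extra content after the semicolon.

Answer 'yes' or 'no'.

Answer: no

Derivation:
Input: (((V,L,T,S),A),(M,(Q,R,B,Z)))
Paren balance: 5 '(' vs 5 ')' OK
Ends with single ';': False
Full parse: FAILS (must end with ;)
Valid: False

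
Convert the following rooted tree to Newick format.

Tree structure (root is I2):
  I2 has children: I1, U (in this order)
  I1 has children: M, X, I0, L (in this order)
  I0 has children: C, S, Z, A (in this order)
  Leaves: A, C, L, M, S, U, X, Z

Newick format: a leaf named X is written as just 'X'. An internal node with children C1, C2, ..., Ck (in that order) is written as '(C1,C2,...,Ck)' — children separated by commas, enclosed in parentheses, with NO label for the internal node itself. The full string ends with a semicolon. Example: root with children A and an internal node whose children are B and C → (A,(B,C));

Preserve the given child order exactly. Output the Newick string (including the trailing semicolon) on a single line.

internal I2 with children ['I1', 'U']
  internal I1 with children ['M', 'X', 'I0', 'L']
    leaf 'M' → 'M'
    leaf 'X' → 'X'
    internal I0 with children ['C', 'S', 'Z', 'A']
      leaf 'C' → 'C'
      leaf 'S' → 'S'
      leaf 'Z' → 'Z'
      leaf 'A' → 'A'
    → '(C,S,Z,A)'
    leaf 'L' → 'L'
  → '(M,X,(C,S,Z,A),L)'
  leaf 'U' → 'U'
→ '((M,X,(C,S,Z,A),L),U)'
Final: ((M,X,(C,S,Z,A),L),U);

Answer: ((M,X,(C,S,Z,A),L),U);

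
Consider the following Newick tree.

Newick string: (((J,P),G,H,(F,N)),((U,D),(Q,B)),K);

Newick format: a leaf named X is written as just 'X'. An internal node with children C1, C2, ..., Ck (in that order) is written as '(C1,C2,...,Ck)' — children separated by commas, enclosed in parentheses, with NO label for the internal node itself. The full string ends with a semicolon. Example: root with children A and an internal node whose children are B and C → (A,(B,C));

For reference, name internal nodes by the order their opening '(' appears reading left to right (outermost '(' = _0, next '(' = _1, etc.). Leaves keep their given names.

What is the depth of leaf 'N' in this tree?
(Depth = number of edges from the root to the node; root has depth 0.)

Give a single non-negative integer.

Answer: 3

Derivation:
Newick: (((J,P),G,H,(F,N)),((U,D),(Q,B)),K);
Naming internals by '(' encounter order: outermost '(' = _0, next = _1, ...
Query node: N
Path from root: _0 -> _1 -> _3 -> N
Depth of N: 3 (number of edges from root)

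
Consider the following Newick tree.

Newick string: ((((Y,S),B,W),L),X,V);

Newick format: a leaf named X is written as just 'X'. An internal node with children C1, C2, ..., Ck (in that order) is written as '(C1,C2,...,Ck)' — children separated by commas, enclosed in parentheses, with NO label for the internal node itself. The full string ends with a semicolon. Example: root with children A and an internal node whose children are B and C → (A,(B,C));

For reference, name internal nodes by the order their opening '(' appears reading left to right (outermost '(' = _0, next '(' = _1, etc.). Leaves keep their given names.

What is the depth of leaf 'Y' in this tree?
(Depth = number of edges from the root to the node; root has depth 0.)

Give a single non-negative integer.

Newick: ((((Y,S),B,W),L),X,V);
Naming internals by '(' encounter order: outermost '(' = _0, next = _1, ...
Query node: Y
Path from root: _0 -> _1 -> _2 -> _3 -> Y
Depth of Y: 4 (number of edges from root)

Answer: 4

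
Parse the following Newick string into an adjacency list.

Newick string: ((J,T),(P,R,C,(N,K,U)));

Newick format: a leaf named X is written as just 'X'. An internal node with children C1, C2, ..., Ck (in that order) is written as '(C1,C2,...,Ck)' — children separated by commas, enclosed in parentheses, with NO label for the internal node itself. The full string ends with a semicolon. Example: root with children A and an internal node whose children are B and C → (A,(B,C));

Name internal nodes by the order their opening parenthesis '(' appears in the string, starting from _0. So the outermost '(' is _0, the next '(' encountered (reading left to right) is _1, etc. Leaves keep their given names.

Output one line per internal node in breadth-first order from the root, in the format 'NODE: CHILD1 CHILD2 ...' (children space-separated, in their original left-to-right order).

Answer: _0: _1 _2
_1: J T
_2: P R C _3
_3: N K U

Derivation:
Input: ((J,T),(P,R,C,(N,K,U)));
Scanning left-to-right, naming '(' by encounter order:
  pos 0: '(' -> open internal node _0 (depth 1)
  pos 1: '(' -> open internal node _1 (depth 2)
  pos 5: ')' -> close internal node _1 (now at depth 1)
  pos 7: '(' -> open internal node _2 (depth 2)
  pos 14: '(' -> open internal node _3 (depth 3)
  pos 20: ')' -> close internal node _3 (now at depth 2)
  pos 21: ')' -> close internal node _2 (now at depth 1)
  pos 22: ')' -> close internal node _0 (now at depth 0)
Total internal nodes: 4
BFS adjacency from root:
  _0: _1 _2
  _1: J T
  _2: P R C _3
  _3: N K U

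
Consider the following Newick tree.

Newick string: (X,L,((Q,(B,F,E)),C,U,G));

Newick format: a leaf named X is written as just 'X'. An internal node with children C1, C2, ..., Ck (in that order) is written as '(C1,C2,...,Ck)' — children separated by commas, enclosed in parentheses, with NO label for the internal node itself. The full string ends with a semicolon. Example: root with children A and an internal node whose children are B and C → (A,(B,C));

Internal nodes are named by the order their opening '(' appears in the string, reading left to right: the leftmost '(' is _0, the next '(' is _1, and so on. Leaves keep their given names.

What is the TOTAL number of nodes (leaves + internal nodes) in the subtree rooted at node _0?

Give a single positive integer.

Newick: (X,L,((Q,(B,F,E)),C,U,G));
Locate _0: it is the '(' at position 0 (the 1st '(' reading left to right).
Query: subtree rooted at _0
_0: subtree_size = 1 + 12
  X: subtree_size = 1 + 0
  L: subtree_size = 1 + 0
  _1: subtree_size = 1 + 9
    _2: subtree_size = 1 + 5
      Q: subtree_size = 1 + 0
      _3: subtree_size = 1 + 3
        B: subtree_size = 1 + 0
        F: subtree_size = 1 + 0
        E: subtree_size = 1 + 0
    C: subtree_size = 1 + 0
    U: subtree_size = 1 + 0
    G: subtree_size = 1 + 0
Total subtree size of _0: 13

Answer: 13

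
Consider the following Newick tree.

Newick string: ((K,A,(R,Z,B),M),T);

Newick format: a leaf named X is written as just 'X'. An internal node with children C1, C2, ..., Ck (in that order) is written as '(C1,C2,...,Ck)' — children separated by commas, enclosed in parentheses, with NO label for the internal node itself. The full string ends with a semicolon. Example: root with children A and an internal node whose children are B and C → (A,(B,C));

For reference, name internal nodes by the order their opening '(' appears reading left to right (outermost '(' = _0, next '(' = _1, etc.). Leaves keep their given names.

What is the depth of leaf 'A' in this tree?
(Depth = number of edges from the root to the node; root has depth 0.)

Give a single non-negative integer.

Answer: 2

Derivation:
Newick: ((K,A,(R,Z,B),M),T);
Naming internals by '(' encounter order: outermost '(' = _0, next = _1, ...
Query node: A
Path from root: _0 -> _1 -> A
Depth of A: 2 (number of edges from root)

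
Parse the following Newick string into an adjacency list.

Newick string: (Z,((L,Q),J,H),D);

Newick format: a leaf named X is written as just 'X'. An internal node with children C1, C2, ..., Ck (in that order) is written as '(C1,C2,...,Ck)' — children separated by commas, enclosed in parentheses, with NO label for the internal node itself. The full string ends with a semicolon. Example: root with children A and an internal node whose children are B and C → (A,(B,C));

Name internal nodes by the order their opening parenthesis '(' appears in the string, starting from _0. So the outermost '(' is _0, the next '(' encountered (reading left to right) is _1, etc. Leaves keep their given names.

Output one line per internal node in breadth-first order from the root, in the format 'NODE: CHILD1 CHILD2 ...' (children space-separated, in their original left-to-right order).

Answer: _0: Z _1 D
_1: _2 J H
_2: L Q

Derivation:
Input: (Z,((L,Q),J,H),D);
Scanning left-to-right, naming '(' by encounter order:
  pos 0: '(' -> open internal node _0 (depth 1)
  pos 3: '(' -> open internal node _1 (depth 2)
  pos 4: '(' -> open internal node _2 (depth 3)
  pos 8: ')' -> close internal node _2 (now at depth 2)
  pos 13: ')' -> close internal node _1 (now at depth 1)
  pos 16: ')' -> close internal node _0 (now at depth 0)
Total internal nodes: 3
BFS adjacency from root:
  _0: Z _1 D
  _1: _2 J H
  _2: L Q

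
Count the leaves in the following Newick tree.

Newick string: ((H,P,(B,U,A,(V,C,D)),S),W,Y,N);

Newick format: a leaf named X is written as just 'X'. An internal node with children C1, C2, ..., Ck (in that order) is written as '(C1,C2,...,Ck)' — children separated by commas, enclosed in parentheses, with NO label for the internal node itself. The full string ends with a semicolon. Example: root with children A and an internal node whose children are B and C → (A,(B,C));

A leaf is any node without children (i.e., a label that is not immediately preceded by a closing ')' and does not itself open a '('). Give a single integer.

Answer: 12

Derivation:
Newick: ((H,P,(B,U,A,(V,C,D)),S),W,Y,N);
Scan left-to-right; a leaf is any maximal label run not followed by '(':
  pos 2: leaf 'H' → count = 1
  pos 4: leaf 'P' → count = 2
  pos 7: leaf 'B' → count = 3
  pos 9: leaf 'U' → count = 4
  pos 11: leaf 'A' → count = 5
  pos 14: leaf 'V' → count = 6
  pos 16: leaf 'C' → count = 7
  pos 18: leaf 'D' → count = 8
  pos 22: leaf 'S' → count = 9
  pos 25: leaf 'W' → count = 10
  pos 27: leaf 'Y' → count = 11
  pos 29: leaf 'N' → count = 12
Total leaves: 12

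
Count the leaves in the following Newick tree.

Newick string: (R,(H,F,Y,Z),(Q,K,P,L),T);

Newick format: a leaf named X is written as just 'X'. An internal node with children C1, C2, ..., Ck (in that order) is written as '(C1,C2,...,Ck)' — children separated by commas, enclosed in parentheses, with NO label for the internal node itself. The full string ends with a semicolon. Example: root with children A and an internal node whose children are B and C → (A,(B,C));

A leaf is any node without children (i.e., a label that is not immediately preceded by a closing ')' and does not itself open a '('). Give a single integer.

Newick: (R,(H,F,Y,Z),(Q,K,P,L),T);
Scan left-to-right; a leaf is any maximal label run not followed by '(':
  pos 1: leaf 'R' → count = 1
  pos 4: leaf 'H' → count = 2
  pos 6: leaf 'F' → count = 3
  pos 8: leaf 'Y' → count = 4
  pos 10: leaf 'Z' → count = 5
  pos 14: leaf 'Q' → count = 6
  pos 16: leaf 'K' → count = 7
  pos 18: leaf 'P' → count = 8
  pos 20: leaf 'L' → count = 9
  pos 23: leaf 'T' → count = 10
Total leaves: 10

Answer: 10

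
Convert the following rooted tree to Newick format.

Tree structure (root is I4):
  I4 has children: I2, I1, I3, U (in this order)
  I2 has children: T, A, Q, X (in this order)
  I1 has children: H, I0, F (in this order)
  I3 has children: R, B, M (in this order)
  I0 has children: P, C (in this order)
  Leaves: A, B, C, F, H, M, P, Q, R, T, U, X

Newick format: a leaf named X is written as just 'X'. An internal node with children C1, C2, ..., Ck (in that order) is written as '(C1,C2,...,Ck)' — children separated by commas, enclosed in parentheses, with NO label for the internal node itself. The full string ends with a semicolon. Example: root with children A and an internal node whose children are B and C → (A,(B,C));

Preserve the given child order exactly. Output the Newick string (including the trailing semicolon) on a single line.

Answer: ((T,A,Q,X),(H,(P,C),F),(R,B,M),U);

Derivation:
internal I4 with children ['I2', 'I1', 'I3', 'U']
  internal I2 with children ['T', 'A', 'Q', 'X']
    leaf 'T' → 'T'
    leaf 'A' → 'A'
    leaf 'Q' → 'Q'
    leaf 'X' → 'X'
  → '(T,A,Q,X)'
  internal I1 with children ['H', 'I0', 'F']
    leaf 'H' → 'H'
    internal I0 with children ['P', 'C']
      leaf 'P' → 'P'
      leaf 'C' → 'C'
    → '(P,C)'
    leaf 'F' → 'F'
  → '(H,(P,C),F)'
  internal I3 with children ['R', 'B', 'M']
    leaf 'R' → 'R'
    leaf 'B' → 'B'
    leaf 'M' → 'M'
  → '(R,B,M)'
  leaf 'U' → 'U'
→ '((T,A,Q,X),(H,(P,C),F),(R,B,M),U)'
Final: ((T,A,Q,X),(H,(P,C),F),(R,B,M),U);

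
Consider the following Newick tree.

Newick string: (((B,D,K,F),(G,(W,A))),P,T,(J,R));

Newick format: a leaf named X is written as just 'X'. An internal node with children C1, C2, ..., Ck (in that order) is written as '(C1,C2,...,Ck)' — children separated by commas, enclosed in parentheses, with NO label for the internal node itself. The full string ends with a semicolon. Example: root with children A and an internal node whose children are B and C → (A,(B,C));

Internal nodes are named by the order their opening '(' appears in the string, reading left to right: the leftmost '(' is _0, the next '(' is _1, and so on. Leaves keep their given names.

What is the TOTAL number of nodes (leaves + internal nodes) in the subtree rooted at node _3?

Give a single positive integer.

Answer: 5

Derivation:
Newick: (((B,D,K,F),(G,(W,A))),P,T,(J,R));
Locate _3: it is the '(' at position 12 (the 4th '(' reading left to right).
Query: subtree rooted at _3
_3: subtree_size = 1 + 4
  G: subtree_size = 1 + 0
  _4: subtree_size = 1 + 2
    W: subtree_size = 1 + 0
    A: subtree_size = 1 + 0
Total subtree size of _3: 5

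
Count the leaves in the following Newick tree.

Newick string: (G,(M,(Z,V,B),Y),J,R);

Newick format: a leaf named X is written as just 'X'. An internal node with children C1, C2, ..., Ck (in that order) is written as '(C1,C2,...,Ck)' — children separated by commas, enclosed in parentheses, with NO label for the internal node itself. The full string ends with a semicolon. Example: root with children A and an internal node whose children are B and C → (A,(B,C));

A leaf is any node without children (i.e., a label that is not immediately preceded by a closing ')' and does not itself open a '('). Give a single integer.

Answer: 8

Derivation:
Newick: (G,(M,(Z,V,B),Y),J,R);
Scan left-to-right; a leaf is any maximal label run not followed by '(':
  pos 1: leaf 'G' → count = 1
  pos 4: leaf 'M' → count = 2
  pos 7: leaf 'Z' → count = 3
  pos 9: leaf 'V' → count = 4
  pos 11: leaf 'B' → count = 5
  pos 14: leaf 'Y' → count = 6
  pos 17: leaf 'J' → count = 7
  pos 19: leaf 'R' → count = 8
Total leaves: 8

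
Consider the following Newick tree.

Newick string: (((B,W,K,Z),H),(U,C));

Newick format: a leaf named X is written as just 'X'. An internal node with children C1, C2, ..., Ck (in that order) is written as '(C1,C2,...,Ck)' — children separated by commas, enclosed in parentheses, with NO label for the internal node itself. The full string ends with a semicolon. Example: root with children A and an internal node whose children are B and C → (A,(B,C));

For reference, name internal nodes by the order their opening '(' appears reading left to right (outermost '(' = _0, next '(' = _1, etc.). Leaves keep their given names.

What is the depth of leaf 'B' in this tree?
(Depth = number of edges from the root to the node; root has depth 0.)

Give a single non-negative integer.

Newick: (((B,W,K,Z),H),(U,C));
Naming internals by '(' encounter order: outermost '(' = _0, next = _1, ...
Query node: B
Path from root: _0 -> _1 -> _2 -> B
Depth of B: 3 (number of edges from root)

Answer: 3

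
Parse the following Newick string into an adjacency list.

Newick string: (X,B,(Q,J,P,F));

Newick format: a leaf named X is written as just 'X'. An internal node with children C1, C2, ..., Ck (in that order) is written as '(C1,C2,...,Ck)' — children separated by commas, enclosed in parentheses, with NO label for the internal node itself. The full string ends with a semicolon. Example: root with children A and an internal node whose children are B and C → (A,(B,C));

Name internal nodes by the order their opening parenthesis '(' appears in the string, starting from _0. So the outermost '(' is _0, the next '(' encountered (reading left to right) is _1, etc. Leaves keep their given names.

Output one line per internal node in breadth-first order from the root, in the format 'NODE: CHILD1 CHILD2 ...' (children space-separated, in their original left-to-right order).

Input: (X,B,(Q,J,P,F));
Scanning left-to-right, naming '(' by encounter order:
  pos 0: '(' -> open internal node _0 (depth 1)
  pos 5: '(' -> open internal node _1 (depth 2)
  pos 13: ')' -> close internal node _1 (now at depth 1)
  pos 14: ')' -> close internal node _0 (now at depth 0)
Total internal nodes: 2
BFS adjacency from root:
  _0: X B _1
  _1: Q J P F

Answer: _0: X B _1
_1: Q J P F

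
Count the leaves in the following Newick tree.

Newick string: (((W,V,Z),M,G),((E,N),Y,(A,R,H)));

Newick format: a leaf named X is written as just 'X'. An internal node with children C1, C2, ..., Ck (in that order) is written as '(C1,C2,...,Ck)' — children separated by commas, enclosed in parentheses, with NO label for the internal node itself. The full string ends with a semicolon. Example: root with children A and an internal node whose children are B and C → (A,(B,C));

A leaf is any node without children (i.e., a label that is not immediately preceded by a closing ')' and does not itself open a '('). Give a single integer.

Answer: 11

Derivation:
Newick: (((W,V,Z),M,G),((E,N),Y,(A,R,H)));
Scan left-to-right; a leaf is any maximal label run not followed by '(':
  pos 3: leaf 'W' → count = 1
  pos 5: leaf 'V' → count = 2
  pos 7: leaf 'Z' → count = 3
  pos 10: leaf 'M' → count = 4
  pos 12: leaf 'G' → count = 5
  pos 17: leaf 'E' → count = 6
  pos 19: leaf 'N' → count = 7
  pos 22: leaf 'Y' → count = 8
  pos 25: leaf 'A' → count = 9
  pos 27: leaf 'R' → count = 10
  pos 29: leaf 'H' → count = 11
Total leaves: 11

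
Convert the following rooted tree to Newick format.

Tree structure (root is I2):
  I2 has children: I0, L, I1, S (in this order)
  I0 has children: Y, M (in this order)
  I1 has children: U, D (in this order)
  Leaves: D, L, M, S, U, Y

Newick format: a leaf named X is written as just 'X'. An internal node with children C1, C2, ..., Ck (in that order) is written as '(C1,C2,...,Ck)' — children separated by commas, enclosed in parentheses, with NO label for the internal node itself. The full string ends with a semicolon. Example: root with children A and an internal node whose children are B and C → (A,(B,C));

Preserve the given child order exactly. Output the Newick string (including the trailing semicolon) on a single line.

Answer: ((Y,M),L,(U,D),S);

Derivation:
internal I2 with children ['I0', 'L', 'I1', 'S']
  internal I0 with children ['Y', 'M']
    leaf 'Y' → 'Y'
    leaf 'M' → 'M'
  → '(Y,M)'
  leaf 'L' → 'L'
  internal I1 with children ['U', 'D']
    leaf 'U' → 'U'
    leaf 'D' → 'D'
  → '(U,D)'
  leaf 'S' → 'S'
→ '((Y,M),L,(U,D),S)'
Final: ((Y,M),L,(U,D),S);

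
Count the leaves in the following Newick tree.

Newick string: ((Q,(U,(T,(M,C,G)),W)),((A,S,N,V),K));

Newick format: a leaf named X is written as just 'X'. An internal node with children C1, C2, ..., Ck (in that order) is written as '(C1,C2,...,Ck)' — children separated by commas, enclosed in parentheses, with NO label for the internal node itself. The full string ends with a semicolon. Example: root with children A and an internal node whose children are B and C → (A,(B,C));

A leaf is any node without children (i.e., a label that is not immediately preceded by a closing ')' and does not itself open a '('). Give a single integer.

Answer: 12

Derivation:
Newick: ((Q,(U,(T,(M,C,G)),W)),((A,S,N,V),K));
Scan left-to-right; a leaf is any maximal label run not followed by '(':
  pos 2: leaf 'Q' → count = 1
  pos 5: leaf 'U' → count = 2
  pos 8: leaf 'T' → count = 3
  pos 11: leaf 'M' → count = 4
  pos 13: leaf 'C' → count = 5
  pos 15: leaf 'G' → count = 6
  pos 19: leaf 'W' → count = 7
  pos 25: leaf 'A' → count = 8
  pos 27: leaf 'S' → count = 9
  pos 29: leaf 'N' → count = 10
  pos 31: leaf 'V' → count = 11
  pos 34: leaf 'K' → count = 12
Total leaves: 12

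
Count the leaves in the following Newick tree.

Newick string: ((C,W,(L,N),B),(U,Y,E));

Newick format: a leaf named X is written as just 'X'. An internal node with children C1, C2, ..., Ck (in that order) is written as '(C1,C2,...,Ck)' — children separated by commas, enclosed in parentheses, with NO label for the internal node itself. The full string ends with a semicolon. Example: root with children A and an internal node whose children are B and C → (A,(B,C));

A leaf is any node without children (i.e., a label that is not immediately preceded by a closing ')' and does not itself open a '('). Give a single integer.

Newick: ((C,W,(L,N),B),(U,Y,E));
Scan left-to-right; a leaf is any maximal label run not followed by '(':
  pos 2: leaf 'C' → count = 1
  pos 4: leaf 'W' → count = 2
  pos 7: leaf 'L' → count = 3
  pos 9: leaf 'N' → count = 4
  pos 12: leaf 'B' → count = 5
  pos 16: leaf 'U' → count = 6
  pos 18: leaf 'Y' → count = 7
  pos 20: leaf 'E' → count = 8
Total leaves: 8

Answer: 8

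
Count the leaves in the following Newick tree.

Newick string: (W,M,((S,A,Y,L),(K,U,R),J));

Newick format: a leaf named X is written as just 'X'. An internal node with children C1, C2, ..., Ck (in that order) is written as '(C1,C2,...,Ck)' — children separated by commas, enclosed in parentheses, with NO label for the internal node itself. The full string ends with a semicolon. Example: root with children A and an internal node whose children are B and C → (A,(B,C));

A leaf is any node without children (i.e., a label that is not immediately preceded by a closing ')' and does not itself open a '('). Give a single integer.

Newick: (W,M,((S,A,Y,L),(K,U,R),J));
Scan left-to-right; a leaf is any maximal label run not followed by '(':
  pos 1: leaf 'W' → count = 1
  pos 3: leaf 'M' → count = 2
  pos 7: leaf 'S' → count = 3
  pos 9: leaf 'A' → count = 4
  pos 11: leaf 'Y' → count = 5
  pos 13: leaf 'L' → count = 6
  pos 17: leaf 'K' → count = 7
  pos 19: leaf 'U' → count = 8
  pos 21: leaf 'R' → count = 9
  pos 24: leaf 'J' → count = 10
Total leaves: 10

Answer: 10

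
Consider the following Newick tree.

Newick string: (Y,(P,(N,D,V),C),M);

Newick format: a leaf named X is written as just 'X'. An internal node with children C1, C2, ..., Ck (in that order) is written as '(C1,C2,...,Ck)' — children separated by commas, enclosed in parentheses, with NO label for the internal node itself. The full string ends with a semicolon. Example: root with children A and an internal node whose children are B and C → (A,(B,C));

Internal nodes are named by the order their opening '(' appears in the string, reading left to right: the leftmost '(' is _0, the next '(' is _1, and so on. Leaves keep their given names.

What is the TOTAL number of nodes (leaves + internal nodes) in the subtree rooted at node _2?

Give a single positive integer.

Newick: (Y,(P,(N,D,V),C),M);
Locate _2: it is the '(' at position 6 (the 3rd '(' reading left to right).
Query: subtree rooted at _2
_2: subtree_size = 1 + 3
  N: subtree_size = 1 + 0
  D: subtree_size = 1 + 0
  V: subtree_size = 1 + 0
Total subtree size of _2: 4

Answer: 4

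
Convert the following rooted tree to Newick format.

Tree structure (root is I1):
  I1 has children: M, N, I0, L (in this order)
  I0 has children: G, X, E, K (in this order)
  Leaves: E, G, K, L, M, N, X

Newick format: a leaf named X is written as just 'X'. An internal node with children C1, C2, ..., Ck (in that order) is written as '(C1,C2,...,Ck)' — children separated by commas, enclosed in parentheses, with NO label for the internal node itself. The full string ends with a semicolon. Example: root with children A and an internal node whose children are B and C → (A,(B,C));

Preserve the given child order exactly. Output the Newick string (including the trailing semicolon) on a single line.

Answer: (M,N,(G,X,E,K),L);

Derivation:
internal I1 with children ['M', 'N', 'I0', 'L']
  leaf 'M' → 'M'
  leaf 'N' → 'N'
  internal I0 with children ['G', 'X', 'E', 'K']
    leaf 'G' → 'G'
    leaf 'X' → 'X'
    leaf 'E' → 'E'
    leaf 'K' → 'K'
  → '(G,X,E,K)'
  leaf 'L' → 'L'
→ '(M,N,(G,X,E,K),L)'
Final: (M,N,(G,X,E,K),L);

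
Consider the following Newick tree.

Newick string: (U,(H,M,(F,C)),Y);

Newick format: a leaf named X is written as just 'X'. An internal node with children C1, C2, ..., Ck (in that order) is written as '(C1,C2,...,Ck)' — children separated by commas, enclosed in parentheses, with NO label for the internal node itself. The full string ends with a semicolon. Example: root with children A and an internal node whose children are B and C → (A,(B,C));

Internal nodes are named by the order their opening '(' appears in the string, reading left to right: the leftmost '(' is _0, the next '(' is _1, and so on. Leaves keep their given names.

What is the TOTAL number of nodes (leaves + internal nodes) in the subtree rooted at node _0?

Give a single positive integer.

Newick: (U,(H,M,(F,C)),Y);
Locate _0: it is the '(' at position 0 (the 1st '(' reading left to right).
Query: subtree rooted at _0
_0: subtree_size = 1 + 8
  U: subtree_size = 1 + 0
  _1: subtree_size = 1 + 5
    H: subtree_size = 1 + 0
    M: subtree_size = 1 + 0
    _2: subtree_size = 1 + 2
      F: subtree_size = 1 + 0
      C: subtree_size = 1 + 0
  Y: subtree_size = 1 + 0
Total subtree size of _0: 9

Answer: 9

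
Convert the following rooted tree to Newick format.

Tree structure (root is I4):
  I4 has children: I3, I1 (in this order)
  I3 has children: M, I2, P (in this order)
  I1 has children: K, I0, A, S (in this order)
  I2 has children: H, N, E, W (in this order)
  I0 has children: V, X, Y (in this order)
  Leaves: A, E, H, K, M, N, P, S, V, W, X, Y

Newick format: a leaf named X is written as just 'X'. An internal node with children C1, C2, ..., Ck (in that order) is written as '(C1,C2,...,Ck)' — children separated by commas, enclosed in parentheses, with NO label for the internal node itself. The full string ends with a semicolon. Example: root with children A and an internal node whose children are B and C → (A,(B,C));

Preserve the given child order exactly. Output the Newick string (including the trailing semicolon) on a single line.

internal I4 with children ['I3', 'I1']
  internal I3 with children ['M', 'I2', 'P']
    leaf 'M' → 'M'
    internal I2 with children ['H', 'N', 'E', 'W']
      leaf 'H' → 'H'
      leaf 'N' → 'N'
      leaf 'E' → 'E'
      leaf 'W' → 'W'
    → '(H,N,E,W)'
    leaf 'P' → 'P'
  → '(M,(H,N,E,W),P)'
  internal I1 with children ['K', 'I0', 'A', 'S']
    leaf 'K' → 'K'
    internal I0 with children ['V', 'X', 'Y']
      leaf 'V' → 'V'
      leaf 'X' → 'X'
      leaf 'Y' → 'Y'
    → '(V,X,Y)'
    leaf 'A' → 'A'
    leaf 'S' → 'S'
  → '(K,(V,X,Y),A,S)'
→ '((M,(H,N,E,W),P),(K,(V,X,Y),A,S))'
Final: ((M,(H,N,E,W),P),(K,(V,X,Y),A,S));

Answer: ((M,(H,N,E,W),P),(K,(V,X,Y),A,S));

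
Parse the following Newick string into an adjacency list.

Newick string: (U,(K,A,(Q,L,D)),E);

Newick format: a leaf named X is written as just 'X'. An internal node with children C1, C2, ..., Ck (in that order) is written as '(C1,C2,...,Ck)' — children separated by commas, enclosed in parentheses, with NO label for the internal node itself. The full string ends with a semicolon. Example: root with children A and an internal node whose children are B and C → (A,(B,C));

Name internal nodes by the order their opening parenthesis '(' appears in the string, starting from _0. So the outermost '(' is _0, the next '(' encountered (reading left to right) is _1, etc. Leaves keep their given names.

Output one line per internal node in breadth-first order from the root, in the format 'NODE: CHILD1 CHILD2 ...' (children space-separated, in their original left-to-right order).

Input: (U,(K,A,(Q,L,D)),E);
Scanning left-to-right, naming '(' by encounter order:
  pos 0: '(' -> open internal node _0 (depth 1)
  pos 3: '(' -> open internal node _1 (depth 2)
  pos 8: '(' -> open internal node _2 (depth 3)
  pos 14: ')' -> close internal node _2 (now at depth 2)
  pos 15: ')' -> close internal node _1 (now at depth 1)
  pos 18: ')' -> close internal node _0 (now at depth 0)
Total internal nodes: 3
BFS adjacency from root:
  _0: U _1 E
  _1: K A _2
  _2: Q L D

Answer: _0: U _1 E
_1: K A _2
_2: Q L D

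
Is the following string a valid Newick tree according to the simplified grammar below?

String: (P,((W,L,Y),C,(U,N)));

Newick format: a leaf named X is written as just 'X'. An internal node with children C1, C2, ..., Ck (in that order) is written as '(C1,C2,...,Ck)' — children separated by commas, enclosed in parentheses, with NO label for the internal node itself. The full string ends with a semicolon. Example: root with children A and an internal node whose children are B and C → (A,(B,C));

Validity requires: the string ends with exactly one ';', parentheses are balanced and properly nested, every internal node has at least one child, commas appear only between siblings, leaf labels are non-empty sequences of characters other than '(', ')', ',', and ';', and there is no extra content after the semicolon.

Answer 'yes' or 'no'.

Input: (P,((W,L,Y),C,(U,N)));
Paren balance: 4 '(' vs 4 ')' OK
Ends with single ';': True
Full parse: OK
Valid: True

Answer: yes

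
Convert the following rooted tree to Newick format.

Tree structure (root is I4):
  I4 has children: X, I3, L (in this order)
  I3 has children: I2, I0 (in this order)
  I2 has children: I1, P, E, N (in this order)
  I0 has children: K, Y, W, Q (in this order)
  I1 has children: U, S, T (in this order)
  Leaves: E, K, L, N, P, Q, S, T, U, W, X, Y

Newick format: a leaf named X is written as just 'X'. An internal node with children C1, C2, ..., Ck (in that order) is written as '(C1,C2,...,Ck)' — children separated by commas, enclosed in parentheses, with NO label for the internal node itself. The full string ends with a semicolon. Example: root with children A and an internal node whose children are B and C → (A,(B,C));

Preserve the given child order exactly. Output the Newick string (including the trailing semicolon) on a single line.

internal I4 with children ['X', 'I3', 'L']
  leaf 'X' → 'X'
  internal I3 with children ['I2', 'I0']
    internal I2 with children ['I1', 'P', 'E', 'N']
      internal I1 with children ['U', 'S', 'T']
        leaf 'U' → 'U'
        leaf 'S' → 'S'
        leaf 'T' → 'T'
      → '(U,S,T)'
      leaf 'P' → 'P'
      leaf 'E' → 'E'
      leaf 'N' → 'N'
    → '((U,S,T),P,E,N)'
    internal I0 with children ['K', 'Y', 'W', 'Q']
      leaf 'K' → 'K'
      leaf 'Y' → 'Y'
      leaf 'W' → 'W'
      leaf 'Q' → 'Q'
    → '(K,Y,W,Q)'
  → '(((U,S,T),P,E,N),(K,Y,W,Q))'
  leaf 'L' → 'L'
→ '(X,(((U,S,T),P,E,N),(K,Y,W,Q)),L)'
Final: (X,(((U,S,T),P,E,N),(K,Y,W,Q)),L);

Answer: (X,(((U,S,T),P,E,N),(K,Y,W,Q)),L);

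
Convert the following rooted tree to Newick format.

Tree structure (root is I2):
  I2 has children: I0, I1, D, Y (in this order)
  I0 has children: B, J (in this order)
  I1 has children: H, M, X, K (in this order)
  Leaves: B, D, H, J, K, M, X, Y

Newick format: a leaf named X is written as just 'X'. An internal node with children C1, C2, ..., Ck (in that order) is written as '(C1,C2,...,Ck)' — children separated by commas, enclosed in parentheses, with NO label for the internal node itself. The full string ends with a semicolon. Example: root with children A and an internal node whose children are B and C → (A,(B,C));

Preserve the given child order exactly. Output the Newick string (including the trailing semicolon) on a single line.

internal I2 with children ['I0', 'I1', 'D', 'Y']
  internal I0 with children ['B', 'J']
    leaf 'B' → 'B'
    leaf 'J' → 'J'
  → '(B,J)'
  internal I1 with children ['H', 'M', 'X', 'K']
    leaf 'H' → 'H'
    leaf 'M' → 'M'
    leaf 'X' → 'X'
    leaf 'K' → 'K'
  → '(H,M,X,K)'
  leaf 'D' → 'D'
  leaf 'Y' → 'Y'
→ '((B,J),(H,M,X,K),D,Y)'
Final: ((B,J),(H,M,X,K),D,Y);

Answer: ((B,J),(H,M,X,K),D,Y);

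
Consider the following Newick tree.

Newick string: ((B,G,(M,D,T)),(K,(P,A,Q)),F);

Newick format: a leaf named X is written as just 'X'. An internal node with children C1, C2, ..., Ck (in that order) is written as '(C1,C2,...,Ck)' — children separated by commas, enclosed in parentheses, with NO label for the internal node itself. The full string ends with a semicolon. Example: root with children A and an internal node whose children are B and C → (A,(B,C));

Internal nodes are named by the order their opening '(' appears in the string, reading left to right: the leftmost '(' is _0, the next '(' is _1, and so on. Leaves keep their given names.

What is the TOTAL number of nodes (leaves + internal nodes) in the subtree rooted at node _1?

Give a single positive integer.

Newick: ((B,G,(M,D,T)),(K,(P,A,Q)),F);
Locate _1: it is the '(' at position 1 (the 2nd '(' reading left to right).
Query: subtree rooted at _1
_1: subtree_size = 1 + 6
  B: subtree_size = 1 + 0
  G: subtree_size = 1 + 0
  _2: subtree_size = 1 + 3
    M: subtree_size = 1 + 0
    D: subtree_size = 1 + 0
    T: subtree_size = 1 + 0
Total subtree size of _1: 7

Answer: 7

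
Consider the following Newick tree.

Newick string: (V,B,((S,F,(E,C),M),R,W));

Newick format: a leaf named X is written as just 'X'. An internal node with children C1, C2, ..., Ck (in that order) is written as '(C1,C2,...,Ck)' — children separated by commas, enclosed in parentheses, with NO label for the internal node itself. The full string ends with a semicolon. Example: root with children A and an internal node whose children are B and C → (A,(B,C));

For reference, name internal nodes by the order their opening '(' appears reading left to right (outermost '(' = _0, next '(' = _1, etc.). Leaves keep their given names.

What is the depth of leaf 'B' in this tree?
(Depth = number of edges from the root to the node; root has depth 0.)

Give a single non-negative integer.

Answer: 1

Derivation:
Newick: (V,B,((S,F,(E,C),M),R,W));
Naming internals by '(' encounter order: outermost '(' = _0, next = _1, ...
Query node: B
Path from root: _0 -> B
Depth of B: 1 (number of edges from root)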